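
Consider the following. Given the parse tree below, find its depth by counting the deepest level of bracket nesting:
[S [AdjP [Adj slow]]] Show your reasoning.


Count bracket nesting levels:
'[' at pos 0: depth = 1
'[' at pos 3: depth = 2
'[' at pos 9: depth = 3
Maximum depth reached: 3

3


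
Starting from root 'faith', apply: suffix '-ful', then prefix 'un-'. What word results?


Step 1: Add suffix '-ful' to 'faith' = 'faithful'
Step 2: Add prefix 'un-' to 'faithful' = 'unfaithful'

unfaithful


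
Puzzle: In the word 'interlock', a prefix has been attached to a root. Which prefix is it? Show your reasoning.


The word 'interlock' = 'inter' (prefix) + 'lock' (root). The prefix is 'inter'.

inter


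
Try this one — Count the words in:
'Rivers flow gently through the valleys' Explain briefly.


Split into words: Rivers | flow | gently | through | the | valleys = 6 words.

6


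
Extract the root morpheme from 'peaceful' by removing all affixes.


Remove suffix '-ful' from 'peaceful' to get root 'peace'.

peace


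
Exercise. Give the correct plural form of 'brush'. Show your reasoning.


Apply rule: Add -es (sibilant/fricative ending). 'brush' becomes 'brushes'.

brushes


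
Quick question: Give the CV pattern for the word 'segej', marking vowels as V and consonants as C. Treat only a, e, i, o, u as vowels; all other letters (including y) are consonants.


Letter mapping: s = C, e = V, g = C, e = V, j = C.

CVCVC


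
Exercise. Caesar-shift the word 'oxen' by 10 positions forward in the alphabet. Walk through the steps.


Shift each letter by 10: o -> y, x -> h, e -> o, n -> x. Result: 'yhox'.

yhox


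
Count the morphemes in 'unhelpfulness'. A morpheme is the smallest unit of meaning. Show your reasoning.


Decomposition: un- (prefix) + help (root) + -ful (suffix) + -ness (suffix) = 4 morpheme(s)

4 morphemes


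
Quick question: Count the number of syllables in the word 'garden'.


Break 'garden' into syllables: gar-den -> gar | den = 2 syllables

2 syllables


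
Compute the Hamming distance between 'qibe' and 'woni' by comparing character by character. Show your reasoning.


Alignment:
Position 1: 'q' vs 'w' = DIFFER
Position 2: 'i' vs 'o' = DIFFER
Position 3: 'b' vs 'n' = DIFFER
Position 4: 'e' vs 'i' = DIFFER
Total differences: 4

4


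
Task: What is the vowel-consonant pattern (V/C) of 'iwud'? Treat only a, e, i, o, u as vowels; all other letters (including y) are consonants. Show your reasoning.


Letter mapping: i = V, w = C, u = V, d = C.

VCVC


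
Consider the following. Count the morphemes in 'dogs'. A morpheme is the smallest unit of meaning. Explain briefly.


Decomposition: dog (root) + -s (plural) = 2 morpheme(s)

2 morphemes


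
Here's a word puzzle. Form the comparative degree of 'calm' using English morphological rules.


Apply comparative formation (add -er): 'calm' -> 'calmer'.

calmer


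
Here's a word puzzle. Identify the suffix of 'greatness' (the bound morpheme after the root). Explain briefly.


The word 'greatness' = 'great' (root) + '-ness' (suffix). The suffix is '-ness'.

ness


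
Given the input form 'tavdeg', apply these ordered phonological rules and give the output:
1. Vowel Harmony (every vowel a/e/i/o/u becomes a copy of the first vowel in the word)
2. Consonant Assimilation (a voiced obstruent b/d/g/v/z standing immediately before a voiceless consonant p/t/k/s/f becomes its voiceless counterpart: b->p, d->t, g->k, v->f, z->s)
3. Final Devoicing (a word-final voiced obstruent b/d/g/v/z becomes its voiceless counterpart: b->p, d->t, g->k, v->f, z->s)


Starting form: 'tavdeg'
Rule 1: Vowel Harmony: all vowels become 'a' (matching first vowel). 'tavdeg' -> 'tavdag'
Rule 2: Consonant Assimilation: no voiced obstruent (b/d/g/v/z) stands immediately before a voiceless consonant (p/t/k/s/f). No change.
Rule 3: Final Devoicing: word-final voiced obstruent 'g' becomes voiceless 'k'. 'tavdag' -> 'tavdak'
Final form: 'tavdak'

tavdak


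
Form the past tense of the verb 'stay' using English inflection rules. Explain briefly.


Apply rule: Add -ed. 'stay' becomes 'stayed'.

stayed


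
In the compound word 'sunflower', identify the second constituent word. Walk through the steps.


Split 'sunflower' into 'sun' + 'flower'. The second part is 'flower'.

flower


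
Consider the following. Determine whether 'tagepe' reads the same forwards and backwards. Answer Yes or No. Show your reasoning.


Forward: 'tagepe'
Reversed: 'epegat'
They differ.

No


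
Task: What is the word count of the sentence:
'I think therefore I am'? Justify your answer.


Split into words: I | think | therefore | I | am = 5 words.

5


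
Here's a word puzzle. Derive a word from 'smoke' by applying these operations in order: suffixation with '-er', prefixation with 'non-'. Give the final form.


Step 1: Add suffix '-er' to 'smoke' = 'smoker'
Step 2: Add prefix 'non-' to 'smoker' = 'nonsmoker'

nonsmoker


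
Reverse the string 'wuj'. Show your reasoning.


Reverse 'wuj' character by character: 'juw'.

juw


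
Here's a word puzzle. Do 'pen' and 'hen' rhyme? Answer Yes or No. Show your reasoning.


Rime (stressed vowel + following sounds) of 'pen': -en = /ɛn/
Rime of 'hen': -en = /ɛn/
/ɛn/ and /ɛn/ are the same ending sound, so the words rhyme.

Yes


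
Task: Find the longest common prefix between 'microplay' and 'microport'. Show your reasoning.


Compare from the start: 6 characters match: 'microp'. Mismatch at position 7: 'l' vs 'o'.

microp


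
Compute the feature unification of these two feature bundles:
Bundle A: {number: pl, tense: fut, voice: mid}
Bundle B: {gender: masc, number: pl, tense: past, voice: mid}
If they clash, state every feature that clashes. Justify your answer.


Compare features:
gender: A=_ vs B=masc -> unified: masc
number: A=pl vs B=pl -> unified: pl
tense: A=fut vs B=past -> CLASH
voice: A=mid vs B=mid -> unified: mid
Clash detected on feature 'tense' (fut vs past); unification fails.

CLASH on 'tense' (fut vs past)


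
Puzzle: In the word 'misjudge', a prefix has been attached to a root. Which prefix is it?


The word 'misjudge' = 'mis' (prefix) + 'judge' (root). The prefix is 'mis'.

mis


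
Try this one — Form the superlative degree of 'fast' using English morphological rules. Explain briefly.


Apply superlative formation (add -est): 'fast' -> 'fastest'.

fastest


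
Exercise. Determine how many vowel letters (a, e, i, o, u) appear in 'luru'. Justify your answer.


Vowels in 'luru': u, u = 2 vowels.

2


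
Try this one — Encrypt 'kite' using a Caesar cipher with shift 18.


Shift each letter by 18: k -> c, i -> a, t -> l, e -> w. Result: 'calw'.

calw


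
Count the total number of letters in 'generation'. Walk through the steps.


Spell out 'generation' and number each letter: g(1), e(2), n(3), e(4), r(5), a(6), t(7), i(8), o(9), n(10). Total: 10 letters.

10


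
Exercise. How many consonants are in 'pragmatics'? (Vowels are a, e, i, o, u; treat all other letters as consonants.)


Consonants in 'pragmatics': p, r, g, m, t, c, s = 7 consonants.

7


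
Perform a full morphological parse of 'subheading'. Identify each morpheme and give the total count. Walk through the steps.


Step 1: Identify prefix: 'sub' (meaning: below)
Step 2: Identify root: 'head'
Step 3: Identify suffix(es): 'ing'
Decomposition: sub- (prefix: below) + head (root) + -ing (suffix: ongoing/result)
Total morphemes: 3

3 morphemes (sub- (prefix: below) + head (root) + -ing (suffix: ongoing/result))


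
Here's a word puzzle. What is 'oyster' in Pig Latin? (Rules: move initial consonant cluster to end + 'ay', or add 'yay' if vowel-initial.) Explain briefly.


'oyster' starts with a vowel, so add 'yay': 'oysteryay'.

oysteryay


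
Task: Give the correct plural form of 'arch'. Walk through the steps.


Apply rule: Add -es (sibilant/fricative ending). 'arch' becomes 'arches'.

arches


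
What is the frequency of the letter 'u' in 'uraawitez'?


Letter 'u' in 'uraawitez': found at position(s) 1 = 1 occurrence(s).

1


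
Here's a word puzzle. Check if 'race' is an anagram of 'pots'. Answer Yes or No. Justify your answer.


Sorted letters of 'race': 'acer'
Sorted letters of 'pots': 'opst'
They do not match.

No


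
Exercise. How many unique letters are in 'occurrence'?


Unique letters in 'occurrence': {c, e, n, o, r, u} = 6 distinct letters.

6


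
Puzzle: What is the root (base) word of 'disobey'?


Remove prefix 'dis' from 'disobey' to get root 'obey'.

obey


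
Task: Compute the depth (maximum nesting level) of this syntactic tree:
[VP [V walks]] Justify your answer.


Count bracket nesting levels:
'[' at pos 0: depth = 1
'[' at pos 4: depth = 2
Maximum depth reached: 2

2


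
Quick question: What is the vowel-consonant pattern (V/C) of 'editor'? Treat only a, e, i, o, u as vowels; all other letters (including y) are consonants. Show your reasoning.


Letter mapping: e = V, d = C, i = V, t = C, o = V, r = C.

VCVCVC


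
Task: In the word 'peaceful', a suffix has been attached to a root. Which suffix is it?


The word 'peaceful' = 'peace' (root) + '-ful' (suffix). The suffix is '-ful'.

ful


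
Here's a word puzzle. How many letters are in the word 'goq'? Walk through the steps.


Spell out 'goq' and number each letter: g(1), o(2), q(3). Total: 3 letters.

3


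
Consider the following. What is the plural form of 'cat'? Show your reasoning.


Apply rule: Add -s. 'cat' becomes 'cats'.

cats


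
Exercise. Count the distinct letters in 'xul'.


Unique letters in 'xul': {l, u, x} = 3 distinct letters.

3


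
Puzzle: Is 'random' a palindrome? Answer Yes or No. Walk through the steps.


Forward: 'random'
Reversed: 'modnar'
They differ.

No


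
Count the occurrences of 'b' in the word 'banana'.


Letter 'b' in 'banana': found at position(s) 1 = 1 occurrence(s).

1


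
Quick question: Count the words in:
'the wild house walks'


Split into words: the | wild | house | walks = 4 words.

4


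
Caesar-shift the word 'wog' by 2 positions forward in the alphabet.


Shift each letter by 2: w -> y, o -> q, g -> i. Result: 'yqi'.

yqi


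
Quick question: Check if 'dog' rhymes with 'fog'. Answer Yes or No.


Rime (stressed vowel + following sounds) of 'dog': -og = /ɒg/
Rime of 'fog': -og = /ɒg/
/ɒg/ and /ɒg/ are the same ending sound, so the words rhyme.

Yes


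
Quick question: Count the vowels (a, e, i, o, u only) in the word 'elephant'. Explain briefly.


Vowels in 'elephant': e, e, a = 3 vowels.

3


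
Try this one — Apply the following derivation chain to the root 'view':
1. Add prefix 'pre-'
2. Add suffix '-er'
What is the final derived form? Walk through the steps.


Step 1: Add prefix 'pre-' to 'view' = 'preview'
Step 2: Add suffix '-er' to 'preview' = 'previewer'

previewer


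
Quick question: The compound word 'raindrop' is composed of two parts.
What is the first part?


Split 'raindrop' into 'rain' + 'drop'. The first part is 'rain'.

rain


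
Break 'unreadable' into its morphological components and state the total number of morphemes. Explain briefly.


Step 1: Identify prefix: 'un' (meaning: not/reverse)
Step 2: Identify root: 'read'
Step 3: Identify suffix(es): 'able'
Decomposition: un- (prefix: not/reverse) + read (root) + -able (suffix: capable of)
Total morphemes: 3

3 morphemes (un- (prefix: not/reverse) + read (root) + -able (suffix: capable of))


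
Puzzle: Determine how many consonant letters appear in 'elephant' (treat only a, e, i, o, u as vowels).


Consonants in 'elephant': l, p, h, n, t = 5 consonants.

5


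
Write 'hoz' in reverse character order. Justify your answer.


Reverse 'hoz' character by character: 'zoh'.

zoh


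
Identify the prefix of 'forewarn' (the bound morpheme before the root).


The word 'forewarn' = 'fore' (prefix) + 'warn' (root). The prefix is 'fore'.

fore


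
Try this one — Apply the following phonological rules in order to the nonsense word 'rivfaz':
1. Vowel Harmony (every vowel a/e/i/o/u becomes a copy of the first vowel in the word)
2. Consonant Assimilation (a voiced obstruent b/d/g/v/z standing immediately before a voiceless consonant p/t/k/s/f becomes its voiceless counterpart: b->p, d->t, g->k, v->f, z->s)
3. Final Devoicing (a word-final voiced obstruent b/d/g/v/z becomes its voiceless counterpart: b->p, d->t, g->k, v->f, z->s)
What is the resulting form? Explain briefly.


Starting form: 'rivfaz'
Rule 1: Vowel Harmony: all vowels become 'i' (matching first vowel). 'rivfaz' -> 'rivfiz'
Rule 2: Consonant Assimilation: voiced obstruent before voiceless consonant becomes voiceless ('vf' -> 'ff'). 'rivfiz' -> 'riffiz'
Rule 3: Final Devoicing: word-final voiced obstruent 'z' becomes voiceless 's'. 'riffiz' -> 'riffis'
Final form: 'riffis'

riffis


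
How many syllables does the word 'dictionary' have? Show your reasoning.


Break 'dictionary' into syllables: dic-tion-ar-y -> dic | tion | ar | y = 4 syllables

4 syllables


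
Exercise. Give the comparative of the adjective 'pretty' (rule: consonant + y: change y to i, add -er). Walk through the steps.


Apply comparative formation (consonant + y: change y to i, add -er): 'pretty' -> 'prettier'.

prettier


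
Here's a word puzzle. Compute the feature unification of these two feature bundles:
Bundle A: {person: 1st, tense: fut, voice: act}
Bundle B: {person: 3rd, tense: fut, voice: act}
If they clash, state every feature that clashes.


Compare features:
person: A=1st vs B=3rd -> CLASH
tense: A=fut vs B=fut -> unified: fut
voice: A=act vs B=act -> unified: act
Clash detected on feature 'person' (1st vs 3rd); unification fails.

CLASH on 'person' (1st vs 3rd)


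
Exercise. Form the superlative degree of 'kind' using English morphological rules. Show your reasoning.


Apply superlative formation (add -est): 'kind' -> 'kindest'.

kindest


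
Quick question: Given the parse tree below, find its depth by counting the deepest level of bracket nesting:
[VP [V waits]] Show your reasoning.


Count bracket nesting levels:
'[' at pos 0: depth = 1
'[' at pos 4: depth = 2
Maximum depth reached: 2

2


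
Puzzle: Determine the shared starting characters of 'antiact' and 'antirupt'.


Compare from the start: 4 characters match: 'anti'. Mismatch at position 5: 'a' vs 'r'.

anti


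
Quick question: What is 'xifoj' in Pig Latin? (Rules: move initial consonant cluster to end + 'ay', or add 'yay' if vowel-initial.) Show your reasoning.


'xifoj': move consonant cluster 'x' to end and add 'ay': 'ifojxay'.

ifojxay


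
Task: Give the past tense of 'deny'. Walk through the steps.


Apply rule: Change -y to -ied. 'deny' becomes 'denied'.

denied


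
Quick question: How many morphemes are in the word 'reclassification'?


Decomposition: re- (prefix) + class (root) + -ify (suffix) + -ation (suffix) = 4 morpheme(s)

4 morphemes


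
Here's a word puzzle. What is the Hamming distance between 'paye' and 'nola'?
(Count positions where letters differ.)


Alignment:
Position 1: 'p' vs 'n' = DIFFER
Position 2: 'a' vs 'o' = DIFFER
Position 3: 'y' vs 'l' = DIFFER
Position 4: 'e' vs 'a' = DIFFER
Total differences: 4

4


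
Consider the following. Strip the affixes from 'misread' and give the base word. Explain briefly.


Remove prefix 'mis' from 'misread' to get root 'read'.

read


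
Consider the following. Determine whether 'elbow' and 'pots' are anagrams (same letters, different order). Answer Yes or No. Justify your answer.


Sorted letters of 'elbow': 'below'
Sorted letters of 'pots': 'opst'
They do not match.

No


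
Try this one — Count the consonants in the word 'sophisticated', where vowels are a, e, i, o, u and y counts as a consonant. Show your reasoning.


Consonants in 'sophisticated': s, p, h, s, t, c, t, d = 8 consonants.

8


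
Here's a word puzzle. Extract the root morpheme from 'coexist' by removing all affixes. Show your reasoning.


Remove prefix 'co' from 'coexist' to get root 'exist'.

exist


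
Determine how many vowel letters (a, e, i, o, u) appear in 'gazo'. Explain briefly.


Vowels in 'gazo': a, o = 2 vowels.

2


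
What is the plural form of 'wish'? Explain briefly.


Apply rule: Add -es (sibilant/fricative ending). 'wish' becomes 'wishes'.

wishes


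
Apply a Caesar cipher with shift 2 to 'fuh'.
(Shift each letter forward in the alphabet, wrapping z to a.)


Shift each letter by 2: f -> h, u -> w, h -> j. Result: 'hwj'.

hwj


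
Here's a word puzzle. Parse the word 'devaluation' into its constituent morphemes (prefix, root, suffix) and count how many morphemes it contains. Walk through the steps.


Step 1: Identify prefix: 'de' (meaning: reverse/remove)
Step 2: Identify root: 'value'
Step 3: Identify suffix(es): 'ation'
Decomposition: de- (prefix: reverse/remove) + value (root) + -ation (suffix: act of)
Total morphemes: 3

3 morphemes (de- (prefix: reverse/remove) + value (root) + -ation (suffix: act of))


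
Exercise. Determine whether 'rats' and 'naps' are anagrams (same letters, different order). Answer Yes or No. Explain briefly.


Sorted letters of 'rats': 'arst'
Sorted letters of 'naps': 'anps'
They do not match.

No


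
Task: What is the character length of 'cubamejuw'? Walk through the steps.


Spell out 'cubamejuw' and number each letter: c(1), u(2), b(3), a(4), m(5), e(6), j(7), u(8), w(9). Total: 9 letters.

9


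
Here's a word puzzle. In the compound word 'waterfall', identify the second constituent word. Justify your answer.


Split 'waterfall' into 'water' + 'fall'. The second part is 'fall'.

fall


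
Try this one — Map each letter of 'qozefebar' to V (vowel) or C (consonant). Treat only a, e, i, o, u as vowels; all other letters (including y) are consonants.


Letter mapping: q = C, o = V, z = C, e = V, f = C, e = V, b = C, a = V, r = C.

CVCVCVCVC


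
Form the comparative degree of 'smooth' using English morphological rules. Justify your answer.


Apply comparative formation (add -er): 'smooth' -> 'smoother'.

smoother


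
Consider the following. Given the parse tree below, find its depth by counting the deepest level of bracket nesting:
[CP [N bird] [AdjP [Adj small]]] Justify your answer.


Count bracket nesting levels:
'[' at pos 0: depth = 1
'[' at pos 4: depth = 2
'[' at pos 13: depth = 2
'[' at pos 19: depth = 3
Maximum depth reached: 3

3


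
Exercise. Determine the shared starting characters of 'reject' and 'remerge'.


Compare from the start: 2 characters match: 're'. Mismatch at position 3: 'j' vs 'm'.

re


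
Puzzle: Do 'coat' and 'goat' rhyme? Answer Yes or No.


Rime (stressed vowel + following sounds) of 'coat': -oat = /oʊt/
Rime of 'goat': -oat = /oʊt/
/oʊt/ and /oʊt/ are the same ending sound, so the words rhyme.

Yes


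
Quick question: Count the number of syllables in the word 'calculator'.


Break 'calculator' into syllables: cal-cu-la-tor -> cal | cu | la | tor = 4 syllables

4 syllables


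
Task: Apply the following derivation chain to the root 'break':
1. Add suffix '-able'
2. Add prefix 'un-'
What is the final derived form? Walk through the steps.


Step 1: Add suffix '-able' to 'break' = 'breakable'
Step 2: Add prefix 'un-' to 'breakable' = 'unbreakable'

unbreakable


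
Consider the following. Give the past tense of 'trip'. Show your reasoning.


Apply rule: Double final consonant and add -ed. 'trip' becomes 'tripped'.

tripped


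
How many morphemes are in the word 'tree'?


Decomposition: tree (free morpheme) = 1 morpheme(s)

1 morphemes


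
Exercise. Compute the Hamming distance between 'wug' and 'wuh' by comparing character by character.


Alignment:
Position 1: 'w' vs 'w' = match
Position 2: 'u' vs 'u' = match
Position 3: 'g' vs 'h' = DIFFER
Total differences: 1

1


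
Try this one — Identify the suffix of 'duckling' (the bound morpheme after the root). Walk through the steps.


The word 'duckling' = 'duck' (root) + '-ling' (suffix). The suffix is '-ling'.

ling


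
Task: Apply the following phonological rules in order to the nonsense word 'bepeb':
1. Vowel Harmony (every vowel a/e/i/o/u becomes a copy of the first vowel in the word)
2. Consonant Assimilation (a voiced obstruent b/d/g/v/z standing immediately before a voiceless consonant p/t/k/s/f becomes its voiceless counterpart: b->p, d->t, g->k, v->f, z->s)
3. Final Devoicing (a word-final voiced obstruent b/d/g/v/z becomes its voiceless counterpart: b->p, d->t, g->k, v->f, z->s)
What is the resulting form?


Starting form: 'bepeb'
Rule 1: Vowel Harmony: all vowels already match. No change.
Rule 2: Consonant Assimilation: no voiced obstruent (b/d/g/v/z) stands immediately before a voiceless consonant (p/t/k/s/f). No change.
Rule 3: Final Devoicing: word-final voiced obstruent 'b' becomes voiceless 'p'. 'bepeb' -> 'bepep'
Final form: 'bepep'

bepep


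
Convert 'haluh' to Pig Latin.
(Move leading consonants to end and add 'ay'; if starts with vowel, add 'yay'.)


'haluh': move consonant cluster 'h' to end and add 'ay': 'aluhhay'.

aluhhay


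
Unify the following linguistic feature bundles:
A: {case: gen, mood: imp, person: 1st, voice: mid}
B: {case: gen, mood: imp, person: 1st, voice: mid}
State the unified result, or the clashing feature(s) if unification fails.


Compare features:
case: A=gen vs B=gen -> unified: gen
mood: A=imp vs B=imp -> unified: imp
person: A=1st vs B=1st -> unified: 1st
voice: A=mid vs B=mid -> unified: mid
No clashes found.

Unified: {case: gen, mood: imp, person: 1st, voice: mid}


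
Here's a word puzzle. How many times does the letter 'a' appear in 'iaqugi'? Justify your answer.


Letter 'a' in 'iaqugi': found at position(s) 2 = 1 occurrence(s).

1


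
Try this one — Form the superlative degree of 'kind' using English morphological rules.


Apply superlative formation (add -est): 'kind' -> 'kindest'.

kindest


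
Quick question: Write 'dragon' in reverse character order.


Reverse 'dragon' character by character: 'nogard'.

nogard


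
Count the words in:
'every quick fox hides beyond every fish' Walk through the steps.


Split into words: every | quick | fox | hides | beyond | every | fish = 7 words.

7


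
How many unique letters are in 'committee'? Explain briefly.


Unique letters in 'committee': {c, e, i, m, o, t} = 6 distinct letters.

6


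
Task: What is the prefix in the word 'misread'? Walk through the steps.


The word 'misread' = 'mis' (prefix) + 'read' (root). The prefix is 'mis'.

mis


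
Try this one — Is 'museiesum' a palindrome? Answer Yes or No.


Forward: 'museiesum'
Reversed: 'museiesum'
They are identical.

Yes


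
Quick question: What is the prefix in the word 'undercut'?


The word 'undercut' = 'under' (prefix) + 'cut' (root). The prefix is 'under'.

under


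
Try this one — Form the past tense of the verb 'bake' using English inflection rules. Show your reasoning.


Apply rule: Add -d (word ends in -e). 'bake' becomes 'baked'.

baked


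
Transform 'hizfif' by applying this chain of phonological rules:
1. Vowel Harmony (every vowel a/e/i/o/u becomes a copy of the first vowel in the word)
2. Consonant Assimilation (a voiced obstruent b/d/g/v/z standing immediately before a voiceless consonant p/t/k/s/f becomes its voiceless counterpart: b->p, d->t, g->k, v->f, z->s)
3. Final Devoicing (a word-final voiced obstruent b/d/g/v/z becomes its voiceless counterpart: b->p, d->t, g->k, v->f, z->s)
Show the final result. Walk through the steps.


Starting form: 'hizfif'
Rule 1: Vowel Harmony: all vowels already match. No change.
Rule 2: Consonant Assimilation: voiced obstruent before voiceless consonant becomes voiceless ('zf' -> 'sf'). 'hizfif' -> 'hisfif'
Rule 3: Final Devoicing: final consonant 'f' is not one of the voiced obstruents b/d/g/v/z. No change.
Final form: 'hisfif'

hisfif


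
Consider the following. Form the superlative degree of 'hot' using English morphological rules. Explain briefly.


Apply superlative formation (double final consonant, add -est): 'hot' -> 'hottest'.

hottest


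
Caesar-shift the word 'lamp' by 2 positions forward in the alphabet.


Shift each letter by 2: l -> n, a -> c, m -> o, p -> r. Result: 'ncor'.

ncor


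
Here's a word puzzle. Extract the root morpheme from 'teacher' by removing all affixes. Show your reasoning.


Remove suffix '-er' from 'teacher' to get root 'teach'.

teach


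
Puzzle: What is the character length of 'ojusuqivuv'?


Spell out 'ojusuqivuv' and number each letter: o(1), j(2), u(3), s(4), u(5), q(6), i(7), v(8), u(9), v(10). Total: 10 letters.

10


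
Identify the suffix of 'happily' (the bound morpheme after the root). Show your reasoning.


The word 'happily' = 'happy' (root) + '-ly' (suffix). The suffix is '-ly'.

ly


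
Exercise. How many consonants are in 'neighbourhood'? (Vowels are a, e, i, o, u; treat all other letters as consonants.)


Consonants in 'neighbourhood': n, g, h, b, r, h, d = 7 consonants.

7


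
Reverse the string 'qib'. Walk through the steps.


Reverse 'qib' character by character: 'biq'.

biq


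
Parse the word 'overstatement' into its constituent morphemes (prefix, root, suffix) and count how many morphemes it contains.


Step 1: Identify prefix: 'over' (meaning: excessively)
Step 2: Identify root: 'state'
Step 3: Identify suffix(es): 'ment'
Decomposition: over- (prefix: excessively) + state (root) + -ment (suffix: action/result)
Total morphemes: 3

3 morphemes (over- (prefix: excessively) + state (root) + -ment (suffix: action/result))


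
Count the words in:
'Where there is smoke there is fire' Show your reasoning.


Split into words: Where | there | is | smoke | there | is | fire = 7 words.

7


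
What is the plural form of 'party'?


Apply rule: Change -y to -ies (consonant + y). 'party' becomes 'parties'.

parties


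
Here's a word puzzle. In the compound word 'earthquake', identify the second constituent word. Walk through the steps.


Split 'earthquake' into 'earth' + 'quake'. The second part is 'quake'.

quake


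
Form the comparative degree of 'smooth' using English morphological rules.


Apply comparative formation (add -er): 'smooth' -> 'smoother'.

smoother


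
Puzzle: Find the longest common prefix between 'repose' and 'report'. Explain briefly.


Compare from the start: 4 characters match: 'repo'. Mismatch at position 5: 's' vs 'r'.

repo


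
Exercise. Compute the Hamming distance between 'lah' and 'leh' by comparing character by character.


Alignment:
Position 1: 'l' vs 'l' = match
Position 2: 'a' vs 'e' = DIFFER
Position 3: 'h' vs 'h' = match
Total differences: 1

1


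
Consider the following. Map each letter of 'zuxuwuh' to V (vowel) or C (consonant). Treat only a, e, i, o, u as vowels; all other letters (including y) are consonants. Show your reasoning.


Letter mapping: z = C, u = V, x = C, u = V, w = C, u = V, h = C.

CVCVCVC


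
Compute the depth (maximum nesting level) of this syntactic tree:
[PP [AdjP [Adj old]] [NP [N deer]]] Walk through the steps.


Count bracket nesting levels:
'[' at pos 0: depth = 1
'[' at pos 4: depth = 2
'[' at pos 10: depth = 3
'[' at pos 21: depth = 2
'[' at pos 25: depth = 3
Maximum depth reached: 3

3


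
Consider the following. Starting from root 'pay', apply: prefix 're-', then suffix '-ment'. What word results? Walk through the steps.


Step 1: Add prefix 're-' to 'pay' = 'repay'
Step 2: Add suffix '-ment' to 'repay' = 'repayment'

repayment


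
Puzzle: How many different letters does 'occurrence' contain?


Unique letters in 'occurrence': {c, e, n, o, r, u} = 6 distinct letters.

6


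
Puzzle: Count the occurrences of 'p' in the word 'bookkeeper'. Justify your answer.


Letter 'p' in 'bookkeeper': found at position(s) 8 = 1 occurrence(s).

1


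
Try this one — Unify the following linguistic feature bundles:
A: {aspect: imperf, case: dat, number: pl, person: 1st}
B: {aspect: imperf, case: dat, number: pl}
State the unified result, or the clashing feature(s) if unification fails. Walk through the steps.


Compare features:
aspect: A=imperf vs B=imperf -> unified: imperf
case: A=dat vs B=dat -> unified: dat
number: A=pl vs B=pl -> unified: pl
person: A=1st vs B=_ -> unified: 1st
No clashes found.

Unified: {aspect: imperf, case: dat, number: pl, person: 1st}


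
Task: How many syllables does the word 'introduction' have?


Break 'introduction' into syllables: in-tro-duc-tion -> in | tro | duc | tion = 4 syllables

4 syllables


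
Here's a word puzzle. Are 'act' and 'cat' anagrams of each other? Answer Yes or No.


Sorted letters of 'act': 'act'
Sorted letters of 'cat': 'act'
They match.

Yes


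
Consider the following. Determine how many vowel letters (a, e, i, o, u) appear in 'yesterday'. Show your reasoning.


Vowels in 'yesterday': e, e, a = 3 vowels.

3


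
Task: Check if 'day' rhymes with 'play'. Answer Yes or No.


Rime (stressed vowel + following sounds) of 'day': -ay = /eɪ/
Rime of 'play': -ay = /eɪ/
/eɪ/ and /eɪ/ are the same ending sound, so the words rhyme.

Yes


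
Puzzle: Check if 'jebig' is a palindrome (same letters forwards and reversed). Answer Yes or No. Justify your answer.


Forward: 'jebig'
Reversed: 'gibej'
They differ.

No


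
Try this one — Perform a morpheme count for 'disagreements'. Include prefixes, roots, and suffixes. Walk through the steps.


Decomposition: dis- (prefix) + agree (root) + -ment (suffix) + -s (plural) = 4 morpheme(s)

4 morphemes


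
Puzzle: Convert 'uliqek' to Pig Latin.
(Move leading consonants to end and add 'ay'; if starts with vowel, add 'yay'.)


'uliqek' starts with a vowel, so add 'yay': 'uliqekyay'.

uliqekyay


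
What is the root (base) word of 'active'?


Remove suffix '-ive' from 'active' to get root 'act'.

act


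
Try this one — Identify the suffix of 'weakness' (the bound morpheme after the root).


The word 'weakness' = 'weak' (root) + '-ness' (suffix). The suffix is '-ness'.

ness


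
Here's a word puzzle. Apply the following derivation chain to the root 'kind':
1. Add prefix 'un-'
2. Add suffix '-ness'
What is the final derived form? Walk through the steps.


Step 1: Add prefix 'un-' to 'kind' = 'unkind'
Step 2: Add suffix '-ness' to 'unkind' = 'unkindness'

unkindness


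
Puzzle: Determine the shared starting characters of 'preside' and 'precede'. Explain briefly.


Compare from the start: 3 characters match: 'pre'. Mismatch at position 4: 's' vs 'c'.

pre


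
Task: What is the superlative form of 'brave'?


Apply superlative formation (ends in e: add -st): 'brave' -> 'bravest'.

bravest


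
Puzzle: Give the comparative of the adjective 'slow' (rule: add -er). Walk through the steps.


Apply comparative formation (add -er): 'slow' -> 'slower'.

slower


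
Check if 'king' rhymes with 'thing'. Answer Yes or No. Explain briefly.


Rime (stressed vowel + following sounds) of 'king': -ing = /ɪŋ/
Rime of 'thing': -ing = /ɪŋ/
/ɪŋ/ and /ɪŋ/ are the same ending sound, so the words rhyme.

Yes


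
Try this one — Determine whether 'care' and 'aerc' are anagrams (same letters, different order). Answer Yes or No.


Sorted letters of 'care': 'acer'
Sorted letters of 'aerc': 'acer'
They match.

Yes


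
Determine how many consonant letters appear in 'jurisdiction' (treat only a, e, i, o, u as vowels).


Consonants in 'jurisdiction': j, r, s, d, c, t, n = 7 consonants.

7


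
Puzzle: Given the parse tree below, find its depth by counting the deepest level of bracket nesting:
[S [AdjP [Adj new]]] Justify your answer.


Count bracket nesting levels:
'[' at pos 0: depth = 1
'[' at pos 3: depth = 2
'[' at pos 9: depth = 3
Maximum depth reached: 3

3


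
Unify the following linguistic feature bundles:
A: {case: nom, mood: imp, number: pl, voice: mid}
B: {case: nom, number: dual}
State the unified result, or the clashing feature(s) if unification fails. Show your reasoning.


Compare features:
case: A=nom vs B=nom -> unified: nom
mood: A=imp vs B=_ -> unified: imp
number: A=pl vs B=dual -> CLASH
voice: A=mid vs B=_ -> unified: mid
Clash detected on feature 'number' (pl vs dual); unification fails.

CLASH on 'number' (pl vs dual)


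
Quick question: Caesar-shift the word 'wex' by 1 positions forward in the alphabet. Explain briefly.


Shift each letter by 1: w -> x, e -> f, x -> y. Result: 'xfy'.

xfy


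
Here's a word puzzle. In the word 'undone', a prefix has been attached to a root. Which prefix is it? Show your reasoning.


The word 'undone' = 'un' (prefix) + 'done' (root). The prefix is 'un'.

un


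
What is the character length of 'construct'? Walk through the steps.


Spell out 'construct' and number each letter: c(1), o(2), n(3), s(4), t(5), r(6), u(7), c(8), t(9). Total: 9 letters.

9


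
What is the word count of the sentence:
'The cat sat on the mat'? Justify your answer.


Split into words: The | cat | sat | on | the | mat = 6 words.

6


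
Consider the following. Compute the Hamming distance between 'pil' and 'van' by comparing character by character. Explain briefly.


Alignment:
Position 1: 'p' vs 'v' = DIFFER
Position 2: 'i' vs 'a' = DIFFER
Position 3: 'l' vs 'n' = DIFFER
Total differences: 3

3


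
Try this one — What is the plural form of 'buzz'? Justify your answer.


Apply rule: Add -es (sibilant/fricative ending). 'buzz' becomes 'buzzes'.

buzzes


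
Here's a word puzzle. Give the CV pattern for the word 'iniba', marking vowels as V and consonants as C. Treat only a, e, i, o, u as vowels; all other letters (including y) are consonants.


Letter mapping: i = V, n = C, i = V, b = C, a = V.

VCVCV


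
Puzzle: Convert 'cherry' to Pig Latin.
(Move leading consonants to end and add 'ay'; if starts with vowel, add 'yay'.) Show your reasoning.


'cherry': move consonant cluster 'ch' to end and add 'ay': 'errychay'.

errychay


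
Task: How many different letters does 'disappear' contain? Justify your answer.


Unique letters in 'disappear': {a, d, e, i, p, r, s} = 7 distinct letters.

7


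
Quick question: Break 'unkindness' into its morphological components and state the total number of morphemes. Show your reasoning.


Step 1: Identify prefix: 'un' (meaning: not/reverse)
Step 2: Identify root: 'kind'
Step 3: Identify suffix(es): 'ness'
Decomposition: un- (prefix: not/reverse) + kind (root) + -ness (suffix: state of)
Total morphemes: 3

3 morphemes (un- (prefix: not/reverse) + kind (root) + -ness (suffix: state of))


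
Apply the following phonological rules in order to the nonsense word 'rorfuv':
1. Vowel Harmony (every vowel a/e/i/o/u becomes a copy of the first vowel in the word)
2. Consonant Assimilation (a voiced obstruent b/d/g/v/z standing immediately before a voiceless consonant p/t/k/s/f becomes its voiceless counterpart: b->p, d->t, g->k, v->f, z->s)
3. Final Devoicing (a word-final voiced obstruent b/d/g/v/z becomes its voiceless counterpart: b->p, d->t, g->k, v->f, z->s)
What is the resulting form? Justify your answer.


Starting form: 'rorfuv'
Rule 1: Vowel Harmony: all vowels become 'o' (matching first vowel). 'rorfuv' -> 'rorfov'
Rule 2: Consonant Assimilation: no voiced obstruent (b/d/g/v/z) stands immediately before a voiceless consonant (p/t/k/s/f). No change.
Rule 3: Final Devoicing: word-final voiced obstruent 'v' becomes voiceless 'f'. 'rorfov' -> 'rorfof'
Final form: 'rorfof'

rorfof


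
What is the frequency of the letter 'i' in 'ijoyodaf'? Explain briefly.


Letter 'i' in 'ijoyodaf': found at position(s) 1 = 1 occurrence(s).

1


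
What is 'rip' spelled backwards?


Reverse 'rip' character by character: 'pir'.

pir


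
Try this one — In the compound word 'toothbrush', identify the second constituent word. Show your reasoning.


Split 'toothbrush' into 'tooth' + 'brush'. The second part is 'brush'.

brush


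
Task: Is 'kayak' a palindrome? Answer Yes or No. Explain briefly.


Forward: 'kayak'
Reversed: 'kayak'
They are identical.

Yes


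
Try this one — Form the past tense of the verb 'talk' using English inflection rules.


Apply rule: Add -ed. 'talk' becomes 'talked'.

talked


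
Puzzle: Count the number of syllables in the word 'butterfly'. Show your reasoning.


Break 'butterfly' into syllables: but-ter-fly -> but | ter | fly = 3 syllables

3 syllables


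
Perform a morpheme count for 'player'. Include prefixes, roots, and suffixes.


Decomposition: play (root) + -er (suffix) = 2 morpheme(s)

2 morphemes


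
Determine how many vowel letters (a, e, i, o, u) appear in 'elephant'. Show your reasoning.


Vowels in 'elephant': e, e, a = 3 vowels.

3


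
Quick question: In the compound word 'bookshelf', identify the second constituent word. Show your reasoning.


Split 'bookshelf' into 'book' + 'shelf'. The second part is 'shelf'.

shelf


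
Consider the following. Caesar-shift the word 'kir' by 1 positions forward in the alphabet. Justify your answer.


Shift each letter by 1: k -> l, i -> j, r -> s. Result: 'ljs'.

ljs


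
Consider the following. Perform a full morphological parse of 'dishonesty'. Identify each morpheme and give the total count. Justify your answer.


Step 1: Identify prefix: 'dis' (meaning: not/apart)
Step 2: Identify root: 'honest'
Step 3: Identify suffix(es): 'y'
Decomposition: dis- (prefix: not/apart) + honest (root) + -y (suffix: quality)
Total morphemes: 3

3 morphemes (dis- (prefix: not/apart) + honest (root) + -y (suffix: quality))


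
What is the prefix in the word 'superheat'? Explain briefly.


The word 'superheat' = 'super' (prefix) + 'heat' (root). The prefix is 'super'.

super


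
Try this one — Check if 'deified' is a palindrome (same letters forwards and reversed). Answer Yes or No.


Forward: 'deified'
Reversed: 'deified'
They are identical.

Yes


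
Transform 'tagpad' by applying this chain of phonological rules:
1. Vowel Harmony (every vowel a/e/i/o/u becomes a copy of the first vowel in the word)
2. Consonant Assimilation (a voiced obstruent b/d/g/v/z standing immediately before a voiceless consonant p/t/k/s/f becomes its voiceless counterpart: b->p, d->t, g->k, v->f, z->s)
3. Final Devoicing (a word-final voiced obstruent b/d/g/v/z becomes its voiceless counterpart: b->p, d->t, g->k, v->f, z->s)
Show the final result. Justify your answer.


Starting form: 'tagpad'
Rule 1: Vowel Harmony: all vowels already match. No change.
Rule 2: Consonant Assimilation: voiced obstruent before voiceless consonant becomes voiceless ('gp' -> 'kp'). 'tagpad' -> 'takpad'
Rule 3: Final Devoicing: word-final voiced obstruent 'd' becomes voiceless 't'. 'takpad' -> 'takpat'
Final form: 'takpat'

takpat


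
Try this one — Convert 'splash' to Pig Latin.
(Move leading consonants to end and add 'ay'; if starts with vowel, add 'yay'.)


'splash': move consonant cluster 'spl' to end and add 'ay': 'ashsplay'.

ashsplay


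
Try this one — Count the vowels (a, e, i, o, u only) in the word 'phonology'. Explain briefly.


Vowels in 'phonology': o, o, o = 3 vowels.

3


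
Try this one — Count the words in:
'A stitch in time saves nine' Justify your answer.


Split into words: A | stitch | in | time | saves | nine = 6 words.

6


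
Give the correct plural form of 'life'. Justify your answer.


Apply rule: Change -fe to -ves. 'life' becomes 'lives'.

lives
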